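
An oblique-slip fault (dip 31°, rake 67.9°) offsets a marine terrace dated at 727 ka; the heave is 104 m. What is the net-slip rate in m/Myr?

dip-slip = heave / cos(dip) = 104 / cos(31°) = 121.3 m
net slip = dip-slip / sin(rake) = 121.3 / sin(67.9°) = 131 m
rate = 131 m / 727 ka = 0.000180 m/yr = 180 m/Myr

180 m/Myr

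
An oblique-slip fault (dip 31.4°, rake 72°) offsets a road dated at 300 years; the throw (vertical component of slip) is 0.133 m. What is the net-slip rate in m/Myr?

895 m/Myr

dip-slip = throw / sin(dip) = 0.133 / sin(31.4°) = 0.2553 m
net slip = dip-slip / sin(rake) = 0.2553 / sin(72°) = 0.2684 m
rate = 0.2684 m / 300 years = 0.000895 m/yr = 895 m/Myr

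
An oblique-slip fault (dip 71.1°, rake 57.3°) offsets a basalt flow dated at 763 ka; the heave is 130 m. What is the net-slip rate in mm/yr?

dip-slip = heave / cos(dip) = 130 / cos(71.1°) = 401.3 m
net slip = dip-slip / sin(rake) = 401.3 / sin(57.3°) = 476.9 m
rate = 476.9 m / 763 ka = 0.000625 m/yr = 0.625 mm/yr

0.625 mm/yr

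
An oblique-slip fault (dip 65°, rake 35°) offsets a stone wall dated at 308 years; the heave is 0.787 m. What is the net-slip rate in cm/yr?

1.05 cm/yr

dip-slip = heave / cos(dip) = 0.787 / cos(65°) = 1.862 m
net slip = dip-slip / sin(rake) = 1.862 / sin(35°) = 3.247 m
rate = 3.247 m / 308 years = 0.0105 m/yr = 1.05 cm/yr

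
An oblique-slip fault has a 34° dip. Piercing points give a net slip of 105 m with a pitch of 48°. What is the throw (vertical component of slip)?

dip-slip = net slip × sin(rake) = 105 m × sin(48°) = 78.03 m
throw = dip-slip × sin(dip) = 78.03 × sin(34°) = 43.6 m

43.6 m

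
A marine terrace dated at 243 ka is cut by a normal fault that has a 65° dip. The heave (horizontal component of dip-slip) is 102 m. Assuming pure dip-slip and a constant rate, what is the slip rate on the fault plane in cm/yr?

dip-slip = heave / cos(dip) = 102 m / cos(65°) = 241.4 m
rate = 241.4 m / 243 ka = 0.000993 m/yr = 0.0993 cm/yr

0.0993 cm/yr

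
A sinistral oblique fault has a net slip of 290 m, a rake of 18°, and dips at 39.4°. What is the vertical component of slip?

dip-slip = net slip × sin(rake) = 290 m × sin(18°) = 89.61 m
throw = dip-slip × sin(dip) = 89.61 × sin(39.4°) = 56.9 m

56.9 m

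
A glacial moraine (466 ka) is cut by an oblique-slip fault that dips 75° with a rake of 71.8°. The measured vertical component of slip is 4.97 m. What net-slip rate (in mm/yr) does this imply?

dip-slip = throw / sin(dip) = 4.97 / sin(75°) = 5.145 m
net slip = dip-slip / sin(rake) = 5.145 / sin(71.8°) = 5.416 m
rate = 5.416 m / 466 ka = 0.0000116 m/yr = 0.0116 mm/yr

0.0116 mm/yr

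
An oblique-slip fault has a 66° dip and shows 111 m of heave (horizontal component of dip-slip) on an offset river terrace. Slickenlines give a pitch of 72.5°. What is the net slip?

dip-slip = heave / cos(dip) = 111 / cos(66°) = 272.9 m
net slip = dip-slip / sin(rake) = 272.9 / sin(72.5°) = 286 m

286 m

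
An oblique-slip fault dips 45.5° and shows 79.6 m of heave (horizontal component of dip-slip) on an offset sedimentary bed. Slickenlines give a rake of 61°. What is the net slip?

dip-slip = heave / cos(dip) = 79.6 / cos(45.5°) = 113.6 m
net slip = dip-slip / sin(rake) = 113.6 / sin(61°) = 130 m

130 m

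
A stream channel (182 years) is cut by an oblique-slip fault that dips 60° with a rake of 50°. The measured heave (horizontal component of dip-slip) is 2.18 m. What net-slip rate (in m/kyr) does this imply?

31.3 m/kyr

dip-slip = heave / cos(dip) = 2.18 / cos(60°) = 4.360 m
net slip = dip-slip / sin(rake) = 4.360 / sin(50°) = 5.692 m
rate = 5.692 m / 182 years = 0.0313 m/yr = 31.3 m/kyr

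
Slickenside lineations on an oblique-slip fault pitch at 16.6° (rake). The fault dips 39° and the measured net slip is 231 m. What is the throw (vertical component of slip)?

dip-slip = net slip × sin(rake) = 231 m × sin(16.6°) = 65.99 m
throw = dip-slip × sin(dip) = 65.99 × sin(39°) = 41.5 m

41.5 m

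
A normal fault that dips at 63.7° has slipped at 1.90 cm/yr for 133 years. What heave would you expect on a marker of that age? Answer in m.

1.12 m

dip-slip = rate × time = 1.90 cm/yr × 133 years = 2.527 m
heave = dip-slip × cos(dip) = 2.527 × cos(63.7°) = 1.12 m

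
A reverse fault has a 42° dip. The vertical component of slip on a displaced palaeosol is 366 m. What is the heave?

406 m

heave = throw / tan(dip) = 366 / tan(42°) = 406 m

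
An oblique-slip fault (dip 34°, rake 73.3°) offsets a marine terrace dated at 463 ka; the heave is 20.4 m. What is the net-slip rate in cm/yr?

0.00555 cm/yr

dip-slip = heave / cos(dip) = 20.4 / cos(34°) = 24.61 m
net slip = dip-slip / sin(rake) = 24.61 / sin(73.3°) = 25.69 m
rate = 25.69 m / 463 ka = 0.0000555 m/yr = 0.00555 cm/yr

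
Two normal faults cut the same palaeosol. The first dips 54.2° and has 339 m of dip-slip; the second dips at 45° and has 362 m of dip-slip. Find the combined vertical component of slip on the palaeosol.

531 m

throw_A = 339 × sin(54.2°) = 275 m
throw_B = 362 × sin(45°) = 256 m
total = 275 + 256 = 531 m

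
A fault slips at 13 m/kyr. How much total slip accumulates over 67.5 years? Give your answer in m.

0.877 m

slip = rate × time = 13 m/kyr × 67.5 years = 0.877 m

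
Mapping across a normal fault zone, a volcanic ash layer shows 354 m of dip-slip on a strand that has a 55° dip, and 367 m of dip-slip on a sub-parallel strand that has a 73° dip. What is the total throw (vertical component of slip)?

641 m

throw_A = 354 × sin(55°) = 290 m
throw_B = 367 × sin(73°) = 351 m
total = 290 + 351 = 641 m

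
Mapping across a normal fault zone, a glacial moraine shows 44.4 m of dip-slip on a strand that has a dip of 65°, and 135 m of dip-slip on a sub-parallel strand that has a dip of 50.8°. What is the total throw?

145 m

throw_A = 44.4 × sin(65°) = 40.24 m
throw_B = 135 × sin(50.8°) = 104.6 m
total = 40.24 + 104.6 = 145 m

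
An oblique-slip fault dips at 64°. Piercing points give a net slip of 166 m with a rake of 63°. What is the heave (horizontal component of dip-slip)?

dip-slip = net slip × sin(rake) = 166 m × sin(63°) = 147.9 m
heave = dip-slip × cos(dip) = 147.9 × cos(64°) = 64.8 m

64.8 m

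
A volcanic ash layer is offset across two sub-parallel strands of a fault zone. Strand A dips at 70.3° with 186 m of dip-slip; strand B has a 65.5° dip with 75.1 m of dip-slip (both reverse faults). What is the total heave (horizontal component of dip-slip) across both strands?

heave_A = 186 × cos(70.3°) = 62.70 m
heave_B = 75.1 × cos(65.5°) = 31.14 m
total = 62.70 + 31.14 = 93.8 m

93.8 m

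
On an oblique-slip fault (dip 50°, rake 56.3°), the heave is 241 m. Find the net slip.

451 m

dip-slip = heave / cos(dip) = 241 / cos(50°) = 374.9 m
net slip = dip-slip / sin(rake) = 374.9 / sin(56.3°) = 451 m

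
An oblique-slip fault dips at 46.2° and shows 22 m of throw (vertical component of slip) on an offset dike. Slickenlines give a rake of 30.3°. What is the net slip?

60.4 m

dip-slip = throw / sin(dip) = 22 / sin(46.2°) = 30.48 m
net slip = dip-slip / sin(rake) = 30.48 / sin(30.3°) = 60.4 m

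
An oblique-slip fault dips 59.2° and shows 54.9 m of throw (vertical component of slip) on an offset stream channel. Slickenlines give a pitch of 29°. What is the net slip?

dip-slip = throw / sin(dip) = 54.9 / sin(59.2°) = 63.91 m
net slip = dip-slip / sin(rake) = 63.91 / sin(29°) = 132 m

132 m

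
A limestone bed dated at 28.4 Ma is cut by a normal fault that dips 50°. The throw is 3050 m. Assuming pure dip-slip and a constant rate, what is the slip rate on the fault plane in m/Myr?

dip-slip = throw / sin(dip) = 3050 m / sin(50°) = 3981 m
rate = 3981 m / 28.4 Ma = 0.000140 m/yr = 140 m/Myr

140 m/Myr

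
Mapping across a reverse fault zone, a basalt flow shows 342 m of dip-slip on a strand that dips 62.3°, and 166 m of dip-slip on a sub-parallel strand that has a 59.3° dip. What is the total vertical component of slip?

throw_A = 342 × sin(62.3°) = 302.8 m
throw_B = 166 × sin(59.3°) = 142.7 m
total = 302.8 + 142.7 = 446 m

446 m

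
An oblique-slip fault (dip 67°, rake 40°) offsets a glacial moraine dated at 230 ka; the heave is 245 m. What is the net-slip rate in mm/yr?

4.24 mm/yr

dip-slip = heave / cos(dip) = 245 / cos(67°) = 627 m
net slip = dip-slip / sin(rake) = 627 / sin(40°) = 975.5 m
rate = 975.5 m / 230 ka = 0.00424 m/yr = 4.24 mm/yr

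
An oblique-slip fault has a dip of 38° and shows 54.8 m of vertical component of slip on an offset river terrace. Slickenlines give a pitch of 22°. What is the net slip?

238 m

dip-slip = throw / sin(dip) = 54.8 / sin(38°) = 89.01 m
net slip = dip-slip / sin(rake) = 89.01 / sin(22°) = 238 m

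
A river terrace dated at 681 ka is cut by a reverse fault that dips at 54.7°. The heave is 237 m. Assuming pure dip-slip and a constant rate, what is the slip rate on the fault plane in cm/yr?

dip-slip = heave / cos(dip) = 237 m / cos(54.7°) = 410.1 m
rate = 410.1 m / 681 ka = 0.000602 m/yr = 0.0602 cm/yr

0.0602 cm/yr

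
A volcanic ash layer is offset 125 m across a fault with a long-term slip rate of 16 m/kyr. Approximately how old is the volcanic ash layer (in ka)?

age = offset / rate = 125 m / (16 m/kyr) = 7810 yr = 7.81 ka

7.81 ka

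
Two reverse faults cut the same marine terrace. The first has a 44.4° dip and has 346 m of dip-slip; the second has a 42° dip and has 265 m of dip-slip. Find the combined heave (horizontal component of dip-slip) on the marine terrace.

444 m

heave_A = 346 × cos(44.4°) = 247.2 m
heave_B = 265 × cos(42°) = 196.9 m
total = 247.2 + 196.9 = 444 m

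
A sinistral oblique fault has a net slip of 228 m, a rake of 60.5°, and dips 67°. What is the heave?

dip-slip = net slip × sin(rake) = 228 m × sin(60.5°) = 198.4 m
heave = dip-slip × cos(dip) = 198.4 × cos(67°) = 77.5 m

77.5 m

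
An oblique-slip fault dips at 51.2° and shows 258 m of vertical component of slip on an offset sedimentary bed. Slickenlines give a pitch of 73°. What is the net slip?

dip-slip = throw / sin(dip) = 258 / sin(51.2°) = 331.1 m
net slip = dip-slip / sin(rake) = 331.1 / sin(73°) = 346 m

346 m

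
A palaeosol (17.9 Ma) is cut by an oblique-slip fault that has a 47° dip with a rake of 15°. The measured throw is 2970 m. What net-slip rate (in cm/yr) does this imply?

0.0877 cm/yr

dip-slip = throw / sin(dip) = 2970 / sin(47°) = 4061 m
net slip = dip-slip / sin(rake) = 4061 / sin(15°) = 15690 m
rate = 15690 m / 17.9 Ma = 0.000877 m/yr = 0.0877 cm/yr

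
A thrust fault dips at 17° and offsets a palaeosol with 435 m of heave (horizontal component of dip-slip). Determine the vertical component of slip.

133 m

throw = heave × tan(dip) = 435 × tan(17°) = 133 m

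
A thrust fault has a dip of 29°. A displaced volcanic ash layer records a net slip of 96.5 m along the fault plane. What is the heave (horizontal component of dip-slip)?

heave = dip-slip × cos(dip) = 96.5 m × cos(29°) = 84.4 m

84.4 m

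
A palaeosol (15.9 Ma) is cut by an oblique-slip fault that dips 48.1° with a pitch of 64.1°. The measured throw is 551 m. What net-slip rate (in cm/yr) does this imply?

dip-slip = throw / sin(dip) = 551 / sin(48.1°) = 740.3 m
net slip = dip-slip / sin(rake) = 740.3 / sin(64.1°) = 822.9 m
rate = 822.9 m / 15.9 Ma = 0.0000518 m/yr = 0.00518 cm/yr

0.00518 cm/yr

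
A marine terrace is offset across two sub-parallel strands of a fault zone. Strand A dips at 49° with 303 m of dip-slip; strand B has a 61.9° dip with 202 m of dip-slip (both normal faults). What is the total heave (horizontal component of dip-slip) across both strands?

heave_A = 303 × cos(49°) = 198.8 m
heave_B = 202 × cos(61.9°) = 95.14 m
total = 198.8 + 95.14 = 294 m

294 m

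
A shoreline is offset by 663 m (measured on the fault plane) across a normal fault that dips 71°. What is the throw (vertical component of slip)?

throw = dip-slip × sin(dip) = 663 m × sin(71°) = 627 m

627 m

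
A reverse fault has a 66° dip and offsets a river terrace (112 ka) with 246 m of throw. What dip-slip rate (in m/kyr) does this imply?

dip-slip = throw / sin(dip) = 246 m / sin(66°) = 269.3 m
rate = 269.3 m / 112 ka = 0.00240 m/yr = 2.40 m/kyr

2.40 m/kyr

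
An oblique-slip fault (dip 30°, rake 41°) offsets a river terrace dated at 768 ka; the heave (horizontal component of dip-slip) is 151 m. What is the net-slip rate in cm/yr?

dip-slip = heave / cos(dip) = 151 / cos(30°) = 174.4 m
net slip = dip-slip / sin(rake) = 174.4 / sin(41°) = 265.8 m
rate = 265.8 m / 768 ka = 0.000346 m/yr = 0.0346 cm/yr

0.0346 cm/yr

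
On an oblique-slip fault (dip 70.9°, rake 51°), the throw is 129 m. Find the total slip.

176 m

dip-slip = throw / sin(dip) = 129 / sin(70.9°) = 136.5 m
net slip = dip-slip / sin(rake) = 136.5 / sin(51°) = 176 m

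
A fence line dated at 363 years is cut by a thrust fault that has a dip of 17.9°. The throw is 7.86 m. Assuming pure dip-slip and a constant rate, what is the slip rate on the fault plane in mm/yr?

70.4 mm/yr

dip-slip = throw / sin(dip) = 7.86 m / sin(17.9°) = 25.57 m
rate = 25.57 m / 363 years = 0.0704 m/yr = 70.4 mm/yr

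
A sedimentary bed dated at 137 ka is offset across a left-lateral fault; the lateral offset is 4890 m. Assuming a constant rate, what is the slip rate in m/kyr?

rate = 4890 m / 137 ka = 0.0357 m/yr = 35.7 m/kyr

35.7 m/kyr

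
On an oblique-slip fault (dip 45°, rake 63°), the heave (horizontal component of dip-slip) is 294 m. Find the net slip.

dip-slip = heave / cos(dip) = 294 / cos(45°) = 415.8 m
net slip = dip-slip / sin(rake) = 415.8 / sin(63°) = 467 m

467 m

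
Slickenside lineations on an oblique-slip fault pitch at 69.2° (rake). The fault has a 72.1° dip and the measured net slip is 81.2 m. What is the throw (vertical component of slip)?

72.2 m

dip-slip = net slip × sin(rake) = 81.2 m × sin(69.2°) = 75.91 m
throw = dip-slip × sin(dip) = 75.91 × sin(72.1°) = 72.2 m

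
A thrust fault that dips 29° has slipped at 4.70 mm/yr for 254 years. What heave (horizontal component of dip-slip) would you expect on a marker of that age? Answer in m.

dip-slip = rate × time = 4.70 mm/yr × 254 years = 1.194 m
heave = dip-slip × cos(dip) = 1.194 × cos(29°) = 1.04 m

1.04 m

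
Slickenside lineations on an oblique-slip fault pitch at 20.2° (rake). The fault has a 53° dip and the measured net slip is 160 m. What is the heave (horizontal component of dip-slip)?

33.2 m

dip-slip = net slip × sin(rake) = 160 m × sin(20.2°) = 55.25 m
heave = dip-slip × cos(dip) = 55.25 × cos(53°) = 33.2 m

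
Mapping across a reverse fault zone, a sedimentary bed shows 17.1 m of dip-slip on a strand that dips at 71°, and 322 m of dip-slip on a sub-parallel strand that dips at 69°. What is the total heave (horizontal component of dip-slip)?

heave_A = 17.1 × cos(71°) = 5.567 m
heave_B = 322 × cos(69°) = 115.4 m
total = 5.567 + 115.4 = 121 m

121 m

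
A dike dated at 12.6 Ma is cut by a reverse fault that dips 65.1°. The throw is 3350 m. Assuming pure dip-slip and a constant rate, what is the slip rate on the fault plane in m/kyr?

dip-slip = throw / sin(dip) = 3350 m / sin(65.1°) = 3693 m
rate = 3693 m / 12.6 Ma = 0.000293 m/yr = 0.293 m/kyr

0.293 m/kyr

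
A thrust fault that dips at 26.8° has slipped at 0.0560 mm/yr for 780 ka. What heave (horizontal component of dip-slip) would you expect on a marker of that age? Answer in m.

39 m

dip-slip = rate × time = 0.0560 mm/yr × 780 ka = 43.68 m
heave = dip-slip × cos(dip) = 43.68 × cos(26.8°) = 39 m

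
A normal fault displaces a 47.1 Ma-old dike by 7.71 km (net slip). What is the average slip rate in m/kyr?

0.164 m/kyr

rate = 7.71 km / 47.1 Ma = 0.000164 m/yr = 0.164 m/kyr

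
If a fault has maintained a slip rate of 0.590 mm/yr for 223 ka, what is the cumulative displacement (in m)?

132 m

slip = rate × time = 0.590 mm/yr × 223 ka = 132 m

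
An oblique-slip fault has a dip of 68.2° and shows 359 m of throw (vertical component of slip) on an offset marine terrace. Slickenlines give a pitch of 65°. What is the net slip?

427 m

dip-slip = throw / sin(dip) = 359 / sin(68.2°) = 386.7 m
net slip = dip-slip / sin(rake) = 386.7 / sin(65°) = 427 m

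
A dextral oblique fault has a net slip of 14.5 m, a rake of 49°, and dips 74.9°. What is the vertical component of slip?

dip-slip = net slip × sin(rake) = 14.5 m × sin(49°) = 10.94 m
throw = dip-slip × sin(dip) = 10.94 × sin(74.9°) = 10.6 m

10.6 m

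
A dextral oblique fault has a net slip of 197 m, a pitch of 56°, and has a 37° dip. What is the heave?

130 m

dip-slip = net slip × sin(rake) = 197 m × sin(56°) = 163.3 m
heave = dip-slip × cos(dip) = 163.3 × cos(37°) = 130 m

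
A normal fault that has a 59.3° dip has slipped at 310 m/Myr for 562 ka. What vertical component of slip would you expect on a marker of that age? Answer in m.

dip-slip = rate × time = 310 m/Myr × 562 ka = 174.2 m
throw = dip-slip × sin(dip) = 174.2 × sin(59.3°) = 150 m

150 m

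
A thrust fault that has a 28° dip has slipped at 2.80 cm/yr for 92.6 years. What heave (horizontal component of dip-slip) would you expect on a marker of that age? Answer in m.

dip-slip = rate × time = 2.80 cm/yr × 92.6 years = 2.593 m
heave = dip-slip × cos(dip) = 2.593 × cos(28°) = 2.29 m

2.29 m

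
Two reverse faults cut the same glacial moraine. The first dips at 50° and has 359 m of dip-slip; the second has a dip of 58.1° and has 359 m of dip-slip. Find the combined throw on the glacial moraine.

throw_A = 359 × sin(50°) = 275 m
throw_B = 359 × sin(58.1°) = 304.8 m
total = 275 + 304.8 = 580 m

580 m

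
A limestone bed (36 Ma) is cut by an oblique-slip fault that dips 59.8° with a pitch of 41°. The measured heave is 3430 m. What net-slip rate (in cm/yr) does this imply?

dip-slip = heave / cos(dip) = 3430 / cos(59.8°) = 6819 m
net slip = dip-slip / sin(rake) = 6819 / sin(41°) = 10390 m
rate = 10390 m / 36 Ma = 0.000289 m/yr = 0.0289 cm/yr

0.0289 cm/yr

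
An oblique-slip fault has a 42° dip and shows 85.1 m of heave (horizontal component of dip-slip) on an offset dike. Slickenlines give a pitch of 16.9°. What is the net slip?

394 m

dip-slip = heave / cos(dip) = 85.1 / cos(42°) = 114.5 m
net slip = dip-slip / sin(rake) = 114.5 / sin(16.9°) = 394 m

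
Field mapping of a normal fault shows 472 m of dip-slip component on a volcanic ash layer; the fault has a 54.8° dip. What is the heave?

heave = dip-slip × cos(dip) = 472 m × cos(54.8°) = 272 m

272 m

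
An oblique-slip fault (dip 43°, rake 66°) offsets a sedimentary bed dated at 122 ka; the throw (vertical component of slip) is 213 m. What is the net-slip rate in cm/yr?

0.280 cm/yr

dip-slip = throw / sin(dip) = 213 / sin(43°) = 312.3 m
net slip = dip-slip / sin(rake) = 312.3 / sin(66°) = 341.9 m
rate = 341.9 m / 122 ka = 0.00280 m/yr = 0.280 cm/yr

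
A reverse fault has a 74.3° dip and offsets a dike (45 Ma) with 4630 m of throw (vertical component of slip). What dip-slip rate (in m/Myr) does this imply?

107 m/Myr

dip-slip = throw / sin(dip) = 4630 m / sin(74.3°) = 4809 m
rate = 4809 m / 45 Ma = 0.000107 m/yr = 107 m/Myr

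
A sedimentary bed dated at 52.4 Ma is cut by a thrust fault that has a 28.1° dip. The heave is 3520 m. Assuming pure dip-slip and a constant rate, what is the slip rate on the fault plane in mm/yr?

0.0762 mm/yr

dip-slip = heave / cos(dip) = 3520 m / cos(28.1°) = 3990 m
rate = 3990 m / 52.4 Ma = 0.0000762 m/yr = 0.0762 mm/yr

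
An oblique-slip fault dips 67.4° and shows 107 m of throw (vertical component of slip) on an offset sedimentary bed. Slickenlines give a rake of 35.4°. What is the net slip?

200 m

dip-slip = throw / sin(dip) = 107 / sin(67.4°) = 115.9 m
net slip = dip-slip / sin(rake) = 115.9 / sin(35.4°) = 200 m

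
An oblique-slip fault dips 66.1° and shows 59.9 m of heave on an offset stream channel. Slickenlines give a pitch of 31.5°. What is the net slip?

283 m

dip-slip = heave / cos(dip) = 59.9 / cos(66.1°) = 147.8 m
net slip = dip-slip / sin(rake) = 147.8 / sin(31.5°) = 283 m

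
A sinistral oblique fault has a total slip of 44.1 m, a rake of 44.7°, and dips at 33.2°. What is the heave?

dip-slip = net slip × sin(rake) = 44.1 m × sin(44.7°) = 31.02 m
heave = dip-slip × cos(dip) = 31.02 × cos(33.2°) = 26 m

26 m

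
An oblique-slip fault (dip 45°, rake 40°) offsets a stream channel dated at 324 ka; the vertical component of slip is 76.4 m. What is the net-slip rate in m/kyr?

0.519 m/kyr

dip-slip = throw / sin(dip) = 76.4 / sin(45°) = 108 m
net slip = dip-slip / sin(rake) = 108 / sin(40°) = 168.1 m
rate = 168.1 m / 324 ka = 0.000519 m/yr = 0.519 m/kyr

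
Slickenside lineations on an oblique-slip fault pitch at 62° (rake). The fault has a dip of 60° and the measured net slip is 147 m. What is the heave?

dip-slip = net slip × sin(rake) = 147 m × sin(62°) = 129.8 m
heave = dip-slip × cos(dip) = 129.8 × cos(60°) = 64.9 m

64.9 m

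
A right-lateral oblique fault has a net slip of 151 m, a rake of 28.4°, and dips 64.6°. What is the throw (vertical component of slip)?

64.9 m

dip-slip = net slip × sin(rake) = 151 m × sin(28.4°) = 71.82 m
throw = dip-slip × sin(dip) = 71.82 × sin(64.6°) = 64.9 m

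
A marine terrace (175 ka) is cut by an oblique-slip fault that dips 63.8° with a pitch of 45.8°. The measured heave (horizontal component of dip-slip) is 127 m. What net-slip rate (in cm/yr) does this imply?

dip-slip = heave / cos(dip) = 127 / cos(63.8°) = 287.7 m
net slip = dip-slip / sin(rake) = 287.7 / sin(45.8°) = 401.2 m
rate = 401.2 m / 175 ka = 0.00229 m/yr = 0.229 cm/yr

0.229 cm/yr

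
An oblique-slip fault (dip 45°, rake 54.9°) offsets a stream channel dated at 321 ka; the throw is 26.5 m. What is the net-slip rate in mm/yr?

dip-slip = throw / sin(dip) = 26.5 / sin(45°) = 37.48 m
net slip = dip-slip / sin(rake) = 37.48 / sin(54.9°) = 45.81 m
rate = 45.81 m / 321 ka = 0.000143 m/yr = 0.143 mm/yr

0.143 mm/yr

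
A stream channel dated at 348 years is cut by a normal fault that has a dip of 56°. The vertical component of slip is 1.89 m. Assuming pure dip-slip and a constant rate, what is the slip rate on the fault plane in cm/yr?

dip-slip = throw / sin(dip) = 1.89 m / sin(56°) = 2.280 m
rate = 2.280 m / 348 years = 0.00655 m/yr = 0.655 cm/yr

0.655 cm/yr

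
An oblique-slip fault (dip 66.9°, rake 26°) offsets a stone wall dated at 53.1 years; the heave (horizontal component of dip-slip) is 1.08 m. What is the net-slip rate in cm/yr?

11.8 cm/yr

dip-slip = heave / cos(dip) = 1.08 / cos(66.9°) = 2.753 m
net slip = dip-slip / sin(rake) = 2.753 / sin(26°) = 6.279 m
rate = 6.279 m / 53.1 years = 0.118 m/yr = 11.8 cm/yr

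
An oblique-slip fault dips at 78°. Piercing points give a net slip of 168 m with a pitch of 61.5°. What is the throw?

144 m

dip-slip = net slip × sin(rake) = 168 m × sin(61.5°) = 147.6 m
throw = dip-slip × sin(dip) = 147.6 × sin(78°) = 144 m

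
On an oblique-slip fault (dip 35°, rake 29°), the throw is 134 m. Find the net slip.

482 m

dip-slip = throw / sin(dip) = 134 / sin(35°) = 233.6 m
net slip = dip-slip / sin(rake) = 233.6 / sin(29°) = 482 m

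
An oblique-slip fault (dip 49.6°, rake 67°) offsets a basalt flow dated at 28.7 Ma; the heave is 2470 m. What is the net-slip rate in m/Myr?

dip-slip = heave / cos(dip) = 2470 / cos(49.6°) = 3811 m
net slip = dip-slip / sin(rake) = 3811 / sin(67°) = 4140 m
rate = 4140 m / 28.7 Ma = 0.000144 m/yr = 144 m/Myr

144 m/Myr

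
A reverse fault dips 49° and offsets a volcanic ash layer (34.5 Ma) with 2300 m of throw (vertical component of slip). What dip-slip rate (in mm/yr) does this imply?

dip-slip = throw / sin(dip) = 2300 m / sin(49°) = 3048 m
rate = 3048 m / 34.5 Ma = 0.0000883 m/yr = 0.0883 mm/yr

0.0883 mm/yr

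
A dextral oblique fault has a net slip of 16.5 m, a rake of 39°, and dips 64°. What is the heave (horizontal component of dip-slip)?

dip-slip = net slip × sin(rake) = 16.5 m × sin(39°) = 10.38 m
heave = dip-slip × cos(dip) = 10.38 × cos(64°) = 4.55 m

4.55 m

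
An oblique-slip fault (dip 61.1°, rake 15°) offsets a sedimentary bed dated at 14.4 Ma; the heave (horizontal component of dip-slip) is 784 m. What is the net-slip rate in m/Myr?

435 m/Myr

dip-slip = heave / cos(dip) = 784 / cos(61.1°) = 1622 m
net slip = dip-slip / sin(rake) = 1622 / sin(15°) = 6268 m
rate = 6268 m / 14.4 Ma = 0.000435 m/yr = 435 m/Myr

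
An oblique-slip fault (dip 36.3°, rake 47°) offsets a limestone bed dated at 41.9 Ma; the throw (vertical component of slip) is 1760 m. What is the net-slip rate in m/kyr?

dip-slip = throw / sin(dip) = 1760 / sin(36.3°) = 2973 m
net slip = dip-slip / sin(rake) = 2973 / sin(47°) = 4065 m
rate = 4065 m / 41.9 Ma = 0.0000970 m/yr = 0.0970 m/kyr

0.0970 m/kyr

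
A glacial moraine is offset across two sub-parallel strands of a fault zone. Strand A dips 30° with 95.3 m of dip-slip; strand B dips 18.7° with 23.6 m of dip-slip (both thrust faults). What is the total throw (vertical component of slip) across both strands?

55.2 m

throw_A = 95.3 × sin(30°) = 47.65 m
throw_B = 23.6 × sin(18.7°) = 7.566 m
total = 47.65 + 7.566 = 55.2 m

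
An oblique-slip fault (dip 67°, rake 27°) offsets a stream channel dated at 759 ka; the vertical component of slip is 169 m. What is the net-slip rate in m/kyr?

dip-slip = throw / sin(dip) = 169 / sin(67°) = 183.6 m
net slip = dip-slip / sin(rake) = 183.6 / sin(27°) = 404.4 m
rate = 404.4 m / 759 ka = 0.000533 m/yr = 0.533 m/kyr

0.533 m/kyr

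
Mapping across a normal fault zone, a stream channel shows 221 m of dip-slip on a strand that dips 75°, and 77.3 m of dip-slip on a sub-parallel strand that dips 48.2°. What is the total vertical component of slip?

throw_A = 221 × sin(75°) = 213.5 m
throw_B = 77.3 × sin(48.2°) = 57.63 m
total = 213.5 + 57.63 = 271 m

271 m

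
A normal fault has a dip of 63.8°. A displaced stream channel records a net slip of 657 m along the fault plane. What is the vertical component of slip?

589 m

throw = dip-slip × sin(dip) = 657 m × sin(63.8°) = 589 m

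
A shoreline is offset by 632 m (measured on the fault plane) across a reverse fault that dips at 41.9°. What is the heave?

470 m

heave = dip-slip × cos(dip) = 632 m × cos(41.9°) = 470 m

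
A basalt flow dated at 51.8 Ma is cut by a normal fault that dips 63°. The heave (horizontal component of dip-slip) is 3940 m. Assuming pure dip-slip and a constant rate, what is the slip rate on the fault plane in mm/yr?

dip-slip = heave / cos(dip) = 3940 m / cos(63°) = 8679 m
rate = 8679 m / 51.8 Ma = 0.000168 m/yr = 0.168 mm/yr

0.168 mm/yr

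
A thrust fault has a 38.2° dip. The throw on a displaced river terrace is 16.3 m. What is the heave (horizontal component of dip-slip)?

20.7 m

heave = throw / tan(dip) = 16.3 / tan(38.2°) = 20.7 m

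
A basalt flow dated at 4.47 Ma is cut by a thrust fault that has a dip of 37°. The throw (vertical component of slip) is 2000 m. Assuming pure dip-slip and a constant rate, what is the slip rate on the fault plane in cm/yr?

dip-slip = throw / sin(dip) = 2000 m / sin(37°) = 3323 m
rate = 3323 m / 4.47 Ma = 0.000743 m/yr = 0.0743 cm/yr

0.0743 cm/yr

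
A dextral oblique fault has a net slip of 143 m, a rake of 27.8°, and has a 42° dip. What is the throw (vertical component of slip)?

44.6 m

dip-slip = net slip × sin(rake) = 143 m × sin(27.8°) = 66.69 m
throw = dip-slip × sin(dip) = 66.69 × sin(42°) = 44.6 m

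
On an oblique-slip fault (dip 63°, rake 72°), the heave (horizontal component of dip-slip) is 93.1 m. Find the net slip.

216 m

dip-slip = heave / cos(dip) = 93.1 / cos(63°) = 205.1 m
net slip = dip-slip / sin(rake) = 205.1 / sin(72°) = 216 m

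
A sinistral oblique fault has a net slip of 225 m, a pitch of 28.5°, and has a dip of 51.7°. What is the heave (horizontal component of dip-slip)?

66.5 m

dip-slip = net slip × sin(rake) = 225 m × sin(28.5°) = 107.4 m
heave = dip-slip × cos(dip) = 107.4 × cos(51.7°) = 66.5 m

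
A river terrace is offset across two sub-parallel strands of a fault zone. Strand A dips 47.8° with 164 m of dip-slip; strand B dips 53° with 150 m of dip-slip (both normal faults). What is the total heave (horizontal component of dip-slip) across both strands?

200 m

heave_A = 164 × cos(47.8°) = 110.2 m
heave_B = 150 × cos(53°) = 90.27 m
total = 110.2 + 90.27 = 200 m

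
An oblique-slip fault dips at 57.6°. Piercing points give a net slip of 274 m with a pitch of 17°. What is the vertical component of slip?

67.6 m

dip-slip = net slip × sin(rake) = 274 m × sin(17°) = 80.11 m
throw = dip-slip × sin(dip) = 80.11 × sin(57.6°) = 67.6 m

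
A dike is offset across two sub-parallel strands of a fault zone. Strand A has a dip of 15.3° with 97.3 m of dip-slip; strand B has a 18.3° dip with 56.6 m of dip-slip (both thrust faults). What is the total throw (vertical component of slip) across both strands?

throw_A = 97.3 × sin(15.3°) = 25.67 m
throw_B = 56.6 × sin(18.3°) = 17.77 m
total = 25.67 + 17.77 = 43.4 m

43.4 m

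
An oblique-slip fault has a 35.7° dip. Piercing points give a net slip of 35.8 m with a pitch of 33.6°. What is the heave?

16.1 m

dip-slip = net slip × sin(rake) = 35.8 m × sin(33.6°) = 19.81 m
heave = dip-slip × cos(dip) = 19.81 × cos(35.7°) = 16.1 m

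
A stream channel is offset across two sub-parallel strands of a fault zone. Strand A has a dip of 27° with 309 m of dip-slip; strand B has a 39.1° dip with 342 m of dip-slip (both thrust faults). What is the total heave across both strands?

heave_A = 309 × cos(27°) = 275.3 m
heave_B = 342 × cos(39.1°) = 265.4 m
total = 275.3 + 265.4 = 541 m

541 m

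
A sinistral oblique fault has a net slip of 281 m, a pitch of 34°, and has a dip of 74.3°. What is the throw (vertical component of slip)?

151 m

dip-slip = net slip × sin(rake) = 281 m × sin(34°) = 157.1 m
throw = dip-slip × sin(dip) = 157.1 × sin(74.3°) = 151 m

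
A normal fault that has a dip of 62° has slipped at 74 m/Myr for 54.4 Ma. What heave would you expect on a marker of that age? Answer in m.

1890 m

dip-slip = rate × time = 74 m/Myr × 54.4 Ma = 4026 m
heave = dip-slip × cos(dip) = 4026 × cos(62°) = 1890 m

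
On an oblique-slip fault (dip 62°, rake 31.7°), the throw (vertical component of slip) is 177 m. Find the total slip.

381 m

dip-slip = throw / sin(dip) = 177 / sin(62°) = 200.5 m
net slip = dip-slip / sin(rake) = 200.5 / sin(31.7°) = 381 m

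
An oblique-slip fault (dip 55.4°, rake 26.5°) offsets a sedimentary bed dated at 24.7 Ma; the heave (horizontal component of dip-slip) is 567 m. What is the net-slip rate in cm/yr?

0.00906 cm/yr

dip-slip = heave / cos(dip) = 567 / cos(55.4°) = 998.5 m
net slip = dip-slip / sin(rake) = 998.5 / sin(26.5°) = 2238 m
rate = 2238 m / 24.7 Ma = 0.0000906 m/yr = 0.00906 cm/yr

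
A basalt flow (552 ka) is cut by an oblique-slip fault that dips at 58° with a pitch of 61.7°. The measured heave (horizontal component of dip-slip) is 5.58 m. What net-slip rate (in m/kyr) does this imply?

0.0217 m/kyr

dip-slip = heave / cos(dip) = 5.58 / cos(58°) = 10.53 m
net slip = dip-slip / sin(rake) = 10.53 / sin(61.7°) = 11.96 m
rate = 11.96 m / 552 ka = 0.0000217 m/yr = 0.0217 m/kyr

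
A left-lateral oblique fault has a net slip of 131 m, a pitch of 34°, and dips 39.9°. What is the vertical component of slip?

47 m

dip-slip = net slip × sin(rake) = 131 m × sin(34°) = 73.25 m
throw = dip-slip × sin(dip) = 73.25 × sin(39.9°) = 47 m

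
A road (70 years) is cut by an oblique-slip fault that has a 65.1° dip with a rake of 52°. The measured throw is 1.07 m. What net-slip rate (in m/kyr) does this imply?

21.4 m/kyr

dip-slip = throw / sin(dip) = 1.07 / sin(65.1°) = 1.180 m
net slip = dip-slip / sin(rake) = 1.180 / sin(52°) = 1.497 m
rate = 1.497 m / 70 years = 0.0214 m/yr = 21.4 m/kyr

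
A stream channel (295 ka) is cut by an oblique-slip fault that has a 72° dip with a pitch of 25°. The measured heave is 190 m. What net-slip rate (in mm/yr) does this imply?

dip-slip = heave / cos(dip) = 190 / cos(72°) = 614.9 m
net slip = dip-slip / sin(rake) = 614.9 / sin(25°) = 1455 m
rate = 1455 m / 295 ka = 0.00493 m/yr = 4.93 mm/yr

4.93 mm/yr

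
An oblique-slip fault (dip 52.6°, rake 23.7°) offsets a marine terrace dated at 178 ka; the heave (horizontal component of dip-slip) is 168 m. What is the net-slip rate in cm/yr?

dip-slip = heave / cos(dip) = 168 / cos(52.6°) = 276.6 m
net slip = dip-slip / sin(rake) = 276.6 / sin(23.7°) = 688.1 m
rate = 688.1 m / 178 ka = 0.00387 m/yr = 0.387 cm/yr

0.387 cm/yr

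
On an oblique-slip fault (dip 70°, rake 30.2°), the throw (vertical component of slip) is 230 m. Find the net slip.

dip-slip = throw / sin(dip) = 230 / sin(70°) = 244.8 m
net slip = dip-slip / sin(rake) = 244.8 / sin(30.2°) = 487 m

487 m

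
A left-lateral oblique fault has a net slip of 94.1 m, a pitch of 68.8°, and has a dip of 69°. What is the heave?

dip-slip = net slip × sin(rake) = 94.1 m × sin(68.8°) = 87.73 m
heave = dip-slip × cos(dip) = 87.73 × cos(69°) = 31.4 m

31.4 m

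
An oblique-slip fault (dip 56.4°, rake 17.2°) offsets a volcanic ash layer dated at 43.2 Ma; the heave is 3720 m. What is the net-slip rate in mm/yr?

0.526 mm/yr

dip-slip = heave / cos(dip) = 3720 / cos(56.4°) = 6722 m
net slip = dip-slip / sin(rake) = 6722 / sin(17.2°) = 22730 m
rate = 22730 m / 43.2 Ma = 0.000526 m/yr = 0.526 mm/yr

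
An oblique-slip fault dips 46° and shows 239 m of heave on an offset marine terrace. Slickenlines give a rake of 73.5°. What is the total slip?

dip-slip = heave / cos(dip) = 239 / cos(46°) = 344.1 m
net slip = dip-slip / sin(rake) = 344.1 / sin(73.5°) = 359 m

359 m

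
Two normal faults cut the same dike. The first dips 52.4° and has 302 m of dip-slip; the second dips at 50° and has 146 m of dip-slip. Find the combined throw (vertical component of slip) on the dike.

351 m

throw_A = 302 × sin(52.4°) = 239.3 m
throw_B = 146 × sin(50°) = 111.8 m
total = 239.3 + 111.8 = 351 m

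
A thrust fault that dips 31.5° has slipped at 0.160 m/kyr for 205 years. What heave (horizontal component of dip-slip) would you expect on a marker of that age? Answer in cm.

2.80 cm

dip-slip = rate × time = 0.160 m/kyr × 205 years = 0.03280 m
heave = dip-slip × cos(dip) = 0.03280 × cos(31.5°) = 0.0280 m = 2.80 cm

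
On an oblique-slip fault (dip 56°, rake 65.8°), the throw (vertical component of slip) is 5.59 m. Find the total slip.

dip-slip = throw / sin(dip) = 5.59 / sin(56°) = 6.743 m
net slip = dip-slip / sin(rake) = 6.743 / sin(65.8°) = 7.39 m

7.39 m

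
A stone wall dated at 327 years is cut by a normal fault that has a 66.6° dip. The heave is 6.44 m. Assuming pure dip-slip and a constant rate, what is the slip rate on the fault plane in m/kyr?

49.6 m/kyr

dip-slip = heave / cos(dip) = 6.44 m / cos(66.6°) = 16.22 m
rate = 16.22 m / 327 years = 0.0496 m/yr = 49.6 m/kyr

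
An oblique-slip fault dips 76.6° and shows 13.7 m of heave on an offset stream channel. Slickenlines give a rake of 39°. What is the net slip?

93.9 m

dip-slip = heave / cos(dip) = 13.7 / cos(76.6°) = 59.12 m
net slip = dip-slip / sin(rake) = 59.12 / sin(39°) = 93.9 m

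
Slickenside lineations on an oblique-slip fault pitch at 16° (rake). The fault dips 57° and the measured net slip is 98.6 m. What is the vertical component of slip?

22.8 m

dip-slip = net slip × sin(rake) = 98.6 m × sin(16°) = 27.18 m
throw = dip-slip × sin(dip) = 27.18 × sin(57°) = 22.8 m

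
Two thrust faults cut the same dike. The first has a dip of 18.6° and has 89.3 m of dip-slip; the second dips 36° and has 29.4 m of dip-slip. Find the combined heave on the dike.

108 m

heave_A = 89.3 × cos(18.6°) = 84.64 m
heave_B = 29.4 × cos(36°) = 23.79 m
total = 84.64 + 23.79 = 108 m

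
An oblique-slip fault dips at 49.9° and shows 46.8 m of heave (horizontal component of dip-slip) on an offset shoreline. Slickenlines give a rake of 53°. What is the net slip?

dip-slip = heave / cos(dip) = 46.8 / cos(49.9°) = 72.66 m
net slip = dip-slip / sin(rake) = 72.66 / sin(53°) = 91 m

91 m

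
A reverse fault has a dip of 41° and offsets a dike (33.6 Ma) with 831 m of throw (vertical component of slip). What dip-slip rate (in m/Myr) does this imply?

37.7 m/Myr

dip-slip = throw / sin(dip) = 831 m / sin(41°) = 1267 m
rate = 1267 m / 33.6 Ma = 0.0000377 m/yr = 37.7 m/Myr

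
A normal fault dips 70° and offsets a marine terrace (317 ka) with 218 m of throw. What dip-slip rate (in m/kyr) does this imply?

dip-slip = throw / sin(dip) = 218 m / sin(70°) = 232 m
rate = 232 m / 317 ka = 0.000732 m/yr = 0.732 m/kyr

0.732 m/kyr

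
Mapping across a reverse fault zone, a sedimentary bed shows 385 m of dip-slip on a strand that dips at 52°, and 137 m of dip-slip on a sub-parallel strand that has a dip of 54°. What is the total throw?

throw_A = 385 × sin(52°) = 303.4 m
throw_B = 137 × sin(54°) = 110.8 m
total = 303.4 + 110.8 = 414 m

414 m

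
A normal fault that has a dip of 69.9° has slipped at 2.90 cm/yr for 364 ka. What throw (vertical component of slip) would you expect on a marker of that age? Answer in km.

9.91 km

dip-slip = rate × time = 2.90 cm/yr × 364 ka = 10560 m
throw = dip-slip × sin(dip) = 10560 × sin(69.9°) = 9910 m = 9.91 km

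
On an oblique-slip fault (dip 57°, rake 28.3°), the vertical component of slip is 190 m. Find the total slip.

dip-slip = throw / sin(dip) = 190 / sin(57°) = 226.5 m
net slip = dip-slip / sin(rake) = 226.5 / sin(28.3°) = 478 m

478 m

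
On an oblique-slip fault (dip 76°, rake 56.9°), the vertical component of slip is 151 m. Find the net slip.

dip-slip = throw / sin(dip) = 151 / sin(76°) = 155.6 m
net slip = dip-slip / sin(rake) = 155.6 / sin(56.9°) = 186 m

186 m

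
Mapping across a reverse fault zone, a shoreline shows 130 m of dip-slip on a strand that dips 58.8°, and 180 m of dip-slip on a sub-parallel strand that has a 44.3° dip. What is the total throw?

throw_A = 130 × sin(58.8°) = 111.2 m
throw_B = 180 × sin(44.3°) = 125.7 m
total = 111.2 + 125.7 = 237 m

237 m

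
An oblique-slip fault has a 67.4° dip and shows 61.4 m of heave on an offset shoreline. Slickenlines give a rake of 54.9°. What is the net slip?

dip-slip = heave / cos(dip) = 61.4 / cos(67.4°) = 159.8 m
net slip = dip-slip / sin(rake) = 159.8 / sin(54.9°) = 195 m

195 m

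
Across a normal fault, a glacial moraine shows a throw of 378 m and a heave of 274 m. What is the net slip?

467 m

net slip = √(throw² + heave²) = √(378² + 274²) = 467 m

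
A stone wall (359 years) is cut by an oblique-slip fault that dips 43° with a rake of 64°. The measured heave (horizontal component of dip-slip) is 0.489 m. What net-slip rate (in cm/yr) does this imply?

dip-slip = heave / cos(dip) = 0.489 / cos(43°) = 0.6686 m
net slip = dip-slip / sin(rake) = 0.6686 / sin(64°) = 0.7439 m
rate = 0.7439 m / 359 years = 0.00207 m/yr = 0.207 cm/yr

0.207 cm/yr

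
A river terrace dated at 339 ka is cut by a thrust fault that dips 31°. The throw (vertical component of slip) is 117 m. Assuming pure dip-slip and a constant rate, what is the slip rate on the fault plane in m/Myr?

dip-slip = throw / sin(dip) = 117 m / sin(31°) = 227.2 m
rate = 227.2 m / 339 ka = 0.000670 m/yr = 670 m/Myr

670 m/Myr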